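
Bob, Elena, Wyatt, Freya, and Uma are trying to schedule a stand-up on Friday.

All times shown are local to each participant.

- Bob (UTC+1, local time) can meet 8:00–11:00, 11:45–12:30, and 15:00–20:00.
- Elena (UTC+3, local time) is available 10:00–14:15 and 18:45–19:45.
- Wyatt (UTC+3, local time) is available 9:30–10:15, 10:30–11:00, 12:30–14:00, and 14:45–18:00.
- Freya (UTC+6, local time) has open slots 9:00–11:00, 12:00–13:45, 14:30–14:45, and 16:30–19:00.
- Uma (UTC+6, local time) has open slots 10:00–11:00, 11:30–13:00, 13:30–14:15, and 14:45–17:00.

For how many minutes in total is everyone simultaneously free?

30 minutes

Bob → UTC: 07:00–10:00, 10:45–11:30, 14:00–19:00.
Elena → UTC: 07:00–11:15, 15:45–16:45.
Wyatt → UTC: 06:30–07:15, 07:30–08:00, 09:30–11:00, 11:45–15:00.
Freya → UTC: 03:00–05:00, 06:00–07:45, 08:30–08:45, 10:30–13:00.
Uma → UTC: 04:00–05:00, 05:30–07:00, 07:30–08:15, 08:45–11:00.
Bob ∩ Elena: 07:00–10:00, 10:45–11:15, 15:45–16:45.
Bob ∩ Elena ∩ Wyatt: 07:00–07:15, 07:30–08:00, 09:30–10:00, 10:45–11:00.
Bob ∩ Elena ∩ Wyatt ∩ Freya: 07:00–07:15, 07:30–07:45, 10:45–11:00.
Bob ∩ Elena ∩ Wyatt ∩ Freya ∩ Uma: 07:30–07:45, 10:45–11:00.
Total common minutes: 15 + 15 = 30.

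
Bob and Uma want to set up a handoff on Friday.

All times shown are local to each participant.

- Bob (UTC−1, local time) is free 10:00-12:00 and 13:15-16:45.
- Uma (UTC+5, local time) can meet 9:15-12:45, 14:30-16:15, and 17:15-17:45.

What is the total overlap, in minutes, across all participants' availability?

Bob → UTC: 11:00–13:00, 14:15–17:45.
Uma → UTC: 04:15–07:45, 09:30–11:15, 12:15–12:45.
Bob ∩ Uma: 11:00–11:15, 12:15–12:45.
Total common minutes: 15 + 30 = 45.

45 minutes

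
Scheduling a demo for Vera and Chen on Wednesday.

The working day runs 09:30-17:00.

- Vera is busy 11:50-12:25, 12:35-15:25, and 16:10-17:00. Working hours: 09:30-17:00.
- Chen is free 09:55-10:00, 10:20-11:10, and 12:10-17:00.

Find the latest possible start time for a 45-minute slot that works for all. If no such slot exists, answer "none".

Vera free within 09:30–17:00: 09:30–11:50, 12:25–12:35, 15:25–16:10.
Vera ∩ Chen: 09:55–10:00, 10:20–11:10, 12:25–12:35, 15:25–16:10.
Windows ≥ 45 min: 10:20–11:10, 15:25–16:10.
Latest start in the last window 15:25–16:10 is 16:10 − 45 min = 15:25.

15:25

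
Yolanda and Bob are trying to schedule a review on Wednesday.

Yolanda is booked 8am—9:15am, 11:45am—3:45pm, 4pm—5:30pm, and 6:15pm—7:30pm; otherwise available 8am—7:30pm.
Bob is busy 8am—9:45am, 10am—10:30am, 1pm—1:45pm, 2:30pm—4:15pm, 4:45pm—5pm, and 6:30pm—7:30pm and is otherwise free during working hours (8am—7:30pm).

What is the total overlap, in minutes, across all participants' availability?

Yolanda free within 08:00–19:30: 09:15–11:45, 15:45–16:00, 17:30–18:15.
Bob free within 08:00–19:30: 09:45–10:00, 10:30–13:00, 13:45–14:30, 16:15–16:45, 17:00–18:30.
Yolanda ∩ Bob: 09:45–10:00, 10:30–11:45, 17:30–18:15.
Total common minutes: 15 + 75 + 45 = 135.

135 minutes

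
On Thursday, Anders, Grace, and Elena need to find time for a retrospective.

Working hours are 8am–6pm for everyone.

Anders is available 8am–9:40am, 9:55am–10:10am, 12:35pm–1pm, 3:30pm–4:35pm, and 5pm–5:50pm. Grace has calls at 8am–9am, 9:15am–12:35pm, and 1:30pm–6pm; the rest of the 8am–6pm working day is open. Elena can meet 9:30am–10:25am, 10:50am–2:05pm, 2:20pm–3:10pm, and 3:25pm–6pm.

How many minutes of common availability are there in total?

25 minutes

Grace free within 08:00–18:00: 09:00–09:15, 12:35–13:30.
Anders ∩ Grace: 09:00–09:15, 12:35–13:00.
Anders ∩ Grace ∩ Elena: 12:35–13:00.
Total common minutes: 25.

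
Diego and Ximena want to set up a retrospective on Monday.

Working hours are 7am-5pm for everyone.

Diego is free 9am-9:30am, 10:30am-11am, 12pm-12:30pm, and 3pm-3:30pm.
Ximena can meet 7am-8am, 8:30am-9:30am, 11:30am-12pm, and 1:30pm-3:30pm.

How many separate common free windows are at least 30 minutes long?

2

Diego ∩ Ximena: 09:00–09:30, 15:00–15:30.
Windows ≥ 30 min: 09:00–09:30, 15:00–15:30.
That's 2 windows.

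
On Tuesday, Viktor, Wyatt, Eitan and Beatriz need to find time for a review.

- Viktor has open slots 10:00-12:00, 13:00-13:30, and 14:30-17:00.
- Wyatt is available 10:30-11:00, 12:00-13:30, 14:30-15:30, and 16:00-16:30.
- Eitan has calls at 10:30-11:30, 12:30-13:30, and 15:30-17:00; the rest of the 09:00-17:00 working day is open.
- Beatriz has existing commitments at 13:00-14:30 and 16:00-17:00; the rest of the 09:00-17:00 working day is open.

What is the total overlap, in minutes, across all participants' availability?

60 minutes

Eitan free within 09:00–17:00: 09:00–10:30, 11:30–12:30, 13:30–15:30.
Beatriz free within 09:00–17:00: 09:00–13:00, 14:30–16:00.
Viktor ∩ Wyatt: 10:30–11:00, 13:00–13:30, 14:30–15:30, 16:00–16:30.
Viktor ∩ Wyatt ∩ Eitan: 14:30–15:30.
Viktor ∩ Wyatt ∩ Eitan ∩ Beatriz: 14:30–15:30.
Total common minutes: 60.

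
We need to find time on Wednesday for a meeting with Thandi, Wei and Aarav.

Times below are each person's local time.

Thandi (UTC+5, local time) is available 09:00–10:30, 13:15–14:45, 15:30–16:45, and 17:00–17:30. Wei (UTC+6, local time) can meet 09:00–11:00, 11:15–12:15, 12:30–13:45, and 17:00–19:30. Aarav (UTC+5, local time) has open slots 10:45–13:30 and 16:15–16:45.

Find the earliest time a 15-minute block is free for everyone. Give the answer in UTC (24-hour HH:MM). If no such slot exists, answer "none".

11:15

Thandi → UTC: 04:00–05:30, 08:15–09:45, 10:30–11:45, 12:00–12:30.
Wei → UTC: 03:00–05:00, 05:15–06:15, 06:30–07:45, 11:00–13:30.
Aarav → UTC: 05:45–08:30, 11:15–11:45.
Thandi ∩ Wei: 04:00–05:00, 05:15–05:30, 11:00–11:45, 12:00–12:30.
Thandi ∩ Wei ∩ Aarav: 11:15–11:45.
Windows ≥ 15 min: 11:15–11:45.
Earliest such window starts at 11:15.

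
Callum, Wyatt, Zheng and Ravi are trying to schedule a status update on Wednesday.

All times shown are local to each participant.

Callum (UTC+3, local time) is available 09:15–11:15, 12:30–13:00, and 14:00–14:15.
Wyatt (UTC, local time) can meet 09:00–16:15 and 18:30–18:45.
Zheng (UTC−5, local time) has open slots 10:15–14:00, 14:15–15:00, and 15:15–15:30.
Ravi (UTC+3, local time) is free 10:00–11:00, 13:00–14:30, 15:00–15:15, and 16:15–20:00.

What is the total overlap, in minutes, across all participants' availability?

Callum → UTC: 06:15–08:15, 09:30–10:00, 11:00–11:15.
Wyatt → UTC: 09:00–16:15, 18:30–18:45.
Zheng → UTC: 15:15–19:00, 19:15–20:00, 20:15–20:30.
Ravi → UTC: 07:00–08:00, 10:00–11:30, 12:00–12:15, 13:15–17:00.
Callum ∩ Wyatt: 09:30–10:00, 11:00–11:15.
Callum ∩ Wyatt ∩ Zheng: (none).
Callum ∩ Wyatt ∩ Zheng ∩ Ravi: (none).
Total common minutes: 0.

0 minutes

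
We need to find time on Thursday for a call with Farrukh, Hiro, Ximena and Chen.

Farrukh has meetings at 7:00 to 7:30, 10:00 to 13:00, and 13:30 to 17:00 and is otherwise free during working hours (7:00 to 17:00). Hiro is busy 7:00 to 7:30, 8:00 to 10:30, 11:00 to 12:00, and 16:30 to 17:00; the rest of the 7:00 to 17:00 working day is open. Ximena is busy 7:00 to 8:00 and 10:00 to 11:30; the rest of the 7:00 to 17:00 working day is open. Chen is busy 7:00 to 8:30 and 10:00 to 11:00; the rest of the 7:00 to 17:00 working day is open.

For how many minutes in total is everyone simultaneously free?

Farrukh free within 07:00–17:00: 07:30–10:00, 13:00–13:30.
Hiro free within 07:00–17:00: 07:30–08:00, 10:30–11:00, 12:00–16:30.
Ximena free within 07:00–17:00: 08:00–10:00, 11:30–17:00.
Chen free within 07:00–17:00: 08:30–10:00, 11:00–17:00.
Farrukh ∩ Hiro: 07:30–08:00, 13:00–13:30.
Farrukh ∩ Hiro ∩ Ximena: 13:00–13:30.
Farrukh ∩ Hiro ∩ Ximena ∩ Chen: 13:00–13:30.
Total common minutes: 30.

30 minutes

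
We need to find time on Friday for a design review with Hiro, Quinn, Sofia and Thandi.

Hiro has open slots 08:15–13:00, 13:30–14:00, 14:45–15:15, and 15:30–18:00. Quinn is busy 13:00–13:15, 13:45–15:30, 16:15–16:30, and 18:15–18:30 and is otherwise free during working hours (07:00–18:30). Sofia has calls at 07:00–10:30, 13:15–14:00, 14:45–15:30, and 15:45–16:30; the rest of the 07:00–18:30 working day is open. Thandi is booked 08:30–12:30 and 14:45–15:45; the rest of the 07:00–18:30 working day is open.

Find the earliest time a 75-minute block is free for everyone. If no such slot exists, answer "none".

16:30

Quinn free within 07:00–18:30: 07:00–13:00, 13:15–13:45, 15:30–16:15, 16:30–18:15.
Sofia free within 07:00–18:30: 10:30–13:15, 14:00–14:45, 15:30–15:45, 16:30–18:30.
Thandi free within 07:00–18:30: 07:00–08:30, 12:30–14:45, 15:45–18:30.
Hiro ∩ Quinn: 08:15–13:00, 13:30–13:45, 15:30–16:15, 16:30–18:00.
Hiro ∩ Quinn ∩ Sofia: 10:30–13:00, 15:30–15:45, 16:30–18:00.
Hiro ∩ Quinn ∩ Sofia ∩ Thandi: 12:30–13:00, 16:30–18:00.
Windows ≥ 75 min: 16:30–18:00.
Earliest such window starts at 16:30.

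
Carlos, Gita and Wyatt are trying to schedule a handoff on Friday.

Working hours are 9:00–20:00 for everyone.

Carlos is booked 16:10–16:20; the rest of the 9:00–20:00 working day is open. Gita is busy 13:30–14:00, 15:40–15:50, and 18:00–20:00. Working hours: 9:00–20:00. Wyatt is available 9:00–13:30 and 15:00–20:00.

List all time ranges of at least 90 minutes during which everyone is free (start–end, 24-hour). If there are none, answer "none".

Carlos free within 09:00–20:00: 09:00–16:10, 16:20–20:00.
Gita free within 09:00–20:00: 09:00–13:30, 14:00–15:40, 15:50–18:00.
Carlos ∩ Gita: 09:00–13:30, 14:00–15:40, 15:50–16:10, 16:20–18:00.
Carlos ∩ Gita ∩ Wyatt: 09:00–13:30, 15:00–15:40, 15:50–16:10, 16:20–18:00.
Windows ≥ 90 min: 09:00–13:30, 16:20–18:00.

09:00–13:30, 16:20–18:00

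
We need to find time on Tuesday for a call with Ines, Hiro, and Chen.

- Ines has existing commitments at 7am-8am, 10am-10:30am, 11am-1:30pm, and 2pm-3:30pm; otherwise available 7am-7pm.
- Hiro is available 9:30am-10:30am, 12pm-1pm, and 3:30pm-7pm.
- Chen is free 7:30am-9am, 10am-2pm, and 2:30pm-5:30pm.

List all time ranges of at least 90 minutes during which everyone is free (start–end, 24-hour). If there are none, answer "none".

Ines free within 07:00–19:00: 08:00–10:00, 10:30–11:00, 13:30–14:00, 15:30–19:00.
Ines ∩ Hiro: 09:30–10:00, 15:30–19:00.
Ines ∩ Hiro ∩ Chen: 15:30–17:30.
Windows ≥ 90 min: 15:30–17:30.

15:30–17:30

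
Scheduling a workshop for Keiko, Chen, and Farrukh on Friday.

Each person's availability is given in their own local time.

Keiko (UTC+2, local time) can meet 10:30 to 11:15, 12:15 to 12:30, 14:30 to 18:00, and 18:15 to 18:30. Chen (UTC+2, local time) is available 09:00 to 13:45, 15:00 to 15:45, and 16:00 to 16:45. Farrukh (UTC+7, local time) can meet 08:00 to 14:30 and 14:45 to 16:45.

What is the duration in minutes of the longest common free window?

Keiko → UTC: 08:30–09:15, 10:15–10:30, 12:30–16:00, 16:15–16:30.
Chen → UTC: 07:00–11:45, 13:00–13:45, 14:00–14:45.
Farrukh → UTC: 01:00–07:30, 07:45–09:45.
Keiko ∩ Chen: 08:30–09:15, 10:15–10:30, 13:00–13:45, 14:00–14:45.
Keiko ∩ Chen ∩ Farrukh: 08:30–09:15.
Single common window of 45 minutes.

45 minutes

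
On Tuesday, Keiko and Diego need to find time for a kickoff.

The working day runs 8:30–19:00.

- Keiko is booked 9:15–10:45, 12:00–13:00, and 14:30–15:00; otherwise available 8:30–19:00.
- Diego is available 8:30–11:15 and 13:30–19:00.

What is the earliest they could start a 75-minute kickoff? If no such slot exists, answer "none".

15:00

Keiko free within 08:30–19:00: 08:30–09:15, 10:45–12:00, 13:00–14:30, 15:00–19:00.
Keiko ∩ Diego: 08:30–09:15, 10:45–11:15, 13:30–14:30, 15:00–19:00.
Windows ≥ 75 min: 15:00–19:00.
Earliest such window starts at 15:00.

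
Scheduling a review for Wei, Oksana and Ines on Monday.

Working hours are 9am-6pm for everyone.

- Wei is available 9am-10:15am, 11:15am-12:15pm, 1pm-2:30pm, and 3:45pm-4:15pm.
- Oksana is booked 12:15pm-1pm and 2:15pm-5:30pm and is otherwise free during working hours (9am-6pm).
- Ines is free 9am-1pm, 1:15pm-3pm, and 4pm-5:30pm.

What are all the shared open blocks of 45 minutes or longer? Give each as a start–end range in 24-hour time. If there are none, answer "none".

09:00–10:15, 11:15–12:15, 13:15–14:15

Oksana free within 09:00–18:00: 09:00–12:15, 13:00–14:15, 17:30–18:00.
Wei ∩ Oksana: 09:00–10:15, 11:15–12:15, 13:00–14:15.
Wei ∩ Oksana ∩ Ines: 09:00–10:15, 11:15–12:15, 13:15–14:15.
Windows ≥ 45 min: 09:00–10:15, 11:15–12:15, 13:15–14:15.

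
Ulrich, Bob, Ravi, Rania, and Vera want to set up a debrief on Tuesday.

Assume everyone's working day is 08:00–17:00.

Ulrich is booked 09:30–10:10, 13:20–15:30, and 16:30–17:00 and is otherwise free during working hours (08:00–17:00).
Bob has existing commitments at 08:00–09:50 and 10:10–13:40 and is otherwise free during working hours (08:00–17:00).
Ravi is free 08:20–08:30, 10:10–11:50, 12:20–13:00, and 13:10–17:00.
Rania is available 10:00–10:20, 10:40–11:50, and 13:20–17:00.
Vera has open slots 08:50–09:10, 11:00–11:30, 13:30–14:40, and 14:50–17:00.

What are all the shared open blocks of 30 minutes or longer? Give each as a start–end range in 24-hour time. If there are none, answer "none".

Ulrich free within 08:00–17:00: 08:00–09:30, 10:10–13:20, 15:30–16:30.
Bob free within 08:00–17:00: 09:50–10:10, 13:40–17:00.
Ulrich ∩ Bob: 15:30–16:30.
Ulrich ∩ Bob ∩ Ravi: 15:30–16:30.
Ulrich ∩ Bob ∩ Ravi ∩ Rania: 15:30–16:30.
Ulrich ∩ Bob ∩ Ravi ∩ Rania ∩ Vera: 15:30–16:30.
Windows ≥ 30 min: 15:30–16:30.

15:30–16:30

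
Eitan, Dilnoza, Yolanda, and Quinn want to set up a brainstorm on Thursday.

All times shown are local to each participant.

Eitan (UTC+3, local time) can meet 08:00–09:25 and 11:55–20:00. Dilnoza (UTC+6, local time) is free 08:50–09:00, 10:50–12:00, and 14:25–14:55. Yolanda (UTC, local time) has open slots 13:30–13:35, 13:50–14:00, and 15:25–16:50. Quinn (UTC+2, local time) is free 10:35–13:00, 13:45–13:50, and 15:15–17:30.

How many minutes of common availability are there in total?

Eitan → UTC: 05:00–06:25, 08:55–17:00.
Dilnoza → UTC: 02:50–03:00, 04:50–06:00, 08:25–08:55.
Yolanda → UTC: 13:30–13:35, 13:50–14:00, 15:25–16:50.
Quinn → UTC: 08:35–11:00, 11:45–11:50, 13:15–15:30.
Eitan ∩ Dilnoza: 05:00–06:00.
Eitan ∩ Dilnoza ∩ Yolanda: (none).
Eitan ∩ Dilnoza ∩ Yolanda ∩ Quinn: (none).
Total common minutes: 0.

0 minutes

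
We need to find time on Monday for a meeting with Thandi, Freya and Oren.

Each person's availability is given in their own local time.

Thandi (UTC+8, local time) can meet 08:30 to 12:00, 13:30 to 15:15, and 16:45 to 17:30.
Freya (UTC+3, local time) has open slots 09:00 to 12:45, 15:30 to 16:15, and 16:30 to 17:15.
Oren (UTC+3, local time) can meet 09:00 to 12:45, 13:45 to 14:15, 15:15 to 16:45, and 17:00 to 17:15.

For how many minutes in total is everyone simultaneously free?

120 minutes

Thandi → UTC: 00:30–04:00, 05:30–07:15, 08:45–09:30.
Freya → UTC: 06:00–09:45, 12:30–13:15, 13:30–14:15.
Oren → UTC: 06:00–09:45, 10:45–11:15, 12:15–13:45, 14:00–14:15.
Thandi ∩ Freya: 06:00–07:15, 08:45–09:30.
Thandi ∩ Freya ∩ Oren: 06:00–07:15, 08:45–09:30.
Total common minutes: 75 + 45 = 120.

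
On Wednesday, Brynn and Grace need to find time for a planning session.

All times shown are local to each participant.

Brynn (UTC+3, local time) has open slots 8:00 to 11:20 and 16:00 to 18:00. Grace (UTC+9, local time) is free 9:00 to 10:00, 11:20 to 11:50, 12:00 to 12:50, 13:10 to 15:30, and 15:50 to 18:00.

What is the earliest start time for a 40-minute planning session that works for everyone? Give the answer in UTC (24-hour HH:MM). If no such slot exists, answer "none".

Brynn → UTC: 05:00–08:20, 13:00–15:00.
Grace → UTC: 00:00–01:00, 02:20–02:50, 03:00–03:50, 04:10–06:30, 06:50–09:00.
Brynn ∩ Grace: 05:00–06:30, 06:50–08:20.
Windows ≥ 40 min: 05:00–06:30, 06:50–08:20.
Earliest such window starts at 05:00.

05:00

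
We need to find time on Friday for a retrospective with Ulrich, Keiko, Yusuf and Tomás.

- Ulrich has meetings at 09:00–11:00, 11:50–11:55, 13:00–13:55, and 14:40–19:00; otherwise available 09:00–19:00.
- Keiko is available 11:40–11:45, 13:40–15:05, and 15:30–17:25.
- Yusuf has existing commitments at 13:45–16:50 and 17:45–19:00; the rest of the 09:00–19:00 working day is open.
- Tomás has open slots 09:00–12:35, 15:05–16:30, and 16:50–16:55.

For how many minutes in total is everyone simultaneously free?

Ulrich free within 09:00–19:00: 11:00–11:50, 11:55–13:00, 13:55–14:40.
Yusuf free within 09:00–19:00: 09:00–13:45, 16:50–17:45.
Ulrich ∩ Keiko: 11:40–11:45, 13:55–14:40.
Ulrich ∩ Keiko ∩ Yusuf: 11:40–11:45.
Ulrich ∩ Keiko ∩ Yusuf ∩ Tomás: 11:40–11:45.
Total common minutes: 5.

5 minutes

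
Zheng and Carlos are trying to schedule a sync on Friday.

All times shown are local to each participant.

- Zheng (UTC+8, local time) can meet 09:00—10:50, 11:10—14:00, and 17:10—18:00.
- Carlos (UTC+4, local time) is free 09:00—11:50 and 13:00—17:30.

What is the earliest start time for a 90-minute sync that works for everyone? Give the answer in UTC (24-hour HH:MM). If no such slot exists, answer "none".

none

Zheng → UTC: 01:00–02:50, 03:10–06:00, 09:10–10:00.
Carlos → UTC: 05:00–07:50, 09:00–13:30.
Zheng ∩ Carlos: 05:00–06:00, 09:10–10:00.
Windows ≥ 90 min: (none).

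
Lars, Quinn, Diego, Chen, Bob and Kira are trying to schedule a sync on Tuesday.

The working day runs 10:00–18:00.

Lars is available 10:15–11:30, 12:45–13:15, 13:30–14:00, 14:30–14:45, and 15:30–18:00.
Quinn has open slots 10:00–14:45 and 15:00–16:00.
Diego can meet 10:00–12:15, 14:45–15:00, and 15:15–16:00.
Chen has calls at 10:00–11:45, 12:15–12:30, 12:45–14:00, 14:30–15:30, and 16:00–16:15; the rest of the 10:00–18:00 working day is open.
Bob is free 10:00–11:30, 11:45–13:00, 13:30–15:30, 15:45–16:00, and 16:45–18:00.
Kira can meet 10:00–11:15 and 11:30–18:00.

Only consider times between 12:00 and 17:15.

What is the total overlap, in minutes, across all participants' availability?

15 minutes

Chen free within 10:00–18:00: 11:45–12:15, 12:30–12:45, 14:00–14:30, 15:30–16:00, 16:15–18:00.
Lars ∩ Quinn: 10:15–11:30, 12:45–13:15, 13:30–14:00, 14:30–14:45, 15:30–16:00.
Lars ∩ Quinn ∩ Diego: 10:15–11:30, 15:30–16:00.
Lars ∩ Quinn ∩ Diego ∩ Chen: 15:30–16:00.
Lars ∩ Quinn ∩ Diego ∩ Chen ∩ Bob: 15:45–16:00.
Lars ∩ Quinn ∩ Diego ∩ Chen ∩ Bob ∩ Kira: 15:45–16:00.
Restricted to 12:00–17:15: 15:45–16:00.
Total common minutes: 15.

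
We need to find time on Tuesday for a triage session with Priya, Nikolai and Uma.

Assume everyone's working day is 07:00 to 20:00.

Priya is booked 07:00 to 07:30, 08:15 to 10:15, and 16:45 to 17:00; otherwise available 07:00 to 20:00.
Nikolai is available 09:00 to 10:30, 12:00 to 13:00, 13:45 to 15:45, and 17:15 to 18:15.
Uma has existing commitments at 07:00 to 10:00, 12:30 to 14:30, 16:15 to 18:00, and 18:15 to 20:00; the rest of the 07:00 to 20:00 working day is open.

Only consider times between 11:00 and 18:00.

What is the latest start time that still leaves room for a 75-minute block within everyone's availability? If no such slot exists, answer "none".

Priya free within 07:00–20:00: 07:30–08:15, 10:15–16:45, 17:00–20:00.
Uma free within 07:00–20:00: 10:00–12:30, 14:30–16:15, 18:00–18:15.
Priya ∩ Nikolai: 10:15–10:30, 12:00–13:00, 13:45–15:45, 17:15–18:15.
Priya ∩ Nikolai ∩ Uma: 10:15–10:30, 12:00–12:30, 14:30–15:45, 18:00–18:15.
Restricted to 11:00–18:00: 12:00–12:30, 14:30–15:45.
Windows ≥ 75 min: 14:30–15:45.
Latest start in the last window 14:30–15:45 is 15:45 − 75 min = 14:30.

14:30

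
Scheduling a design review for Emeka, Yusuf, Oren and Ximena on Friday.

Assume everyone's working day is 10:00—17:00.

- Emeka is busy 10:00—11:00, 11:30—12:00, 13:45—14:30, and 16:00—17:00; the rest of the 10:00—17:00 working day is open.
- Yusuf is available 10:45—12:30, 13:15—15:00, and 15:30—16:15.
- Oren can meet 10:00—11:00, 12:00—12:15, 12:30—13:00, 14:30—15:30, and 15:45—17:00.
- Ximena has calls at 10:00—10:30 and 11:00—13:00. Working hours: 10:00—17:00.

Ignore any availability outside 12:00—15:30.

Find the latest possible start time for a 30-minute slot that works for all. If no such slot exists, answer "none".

14:30

Emeka free within 10:00–17:00: 11:00–11:30, 12:00–13:45, 14:30–16:00.
Ximena free within 10:00–17:00: 10:30–11:00, 13:00–17:00.
Emeka ∩ Yusuf: 11:00–11:30, 12:00–12:30, 13:15–13:45, 14:30–15:00, 15:30–16:00.
Emeka ∩ Yusuf ∩ Oren: 12:00–12:15, 14:30–15:00, 15:45–16:00.
Emeka ∩ Yusuf ∩ Oren ∩ Ximena: 14:30–15:00, 15:45–16:00.
Restricted to 12:00–15:30: 14:30–15:00.
Windows ≥ 30 min: 14:30–15:00.
Latest start in the last window 14:30–15:00 is 15:00 − 30 min = 14:30.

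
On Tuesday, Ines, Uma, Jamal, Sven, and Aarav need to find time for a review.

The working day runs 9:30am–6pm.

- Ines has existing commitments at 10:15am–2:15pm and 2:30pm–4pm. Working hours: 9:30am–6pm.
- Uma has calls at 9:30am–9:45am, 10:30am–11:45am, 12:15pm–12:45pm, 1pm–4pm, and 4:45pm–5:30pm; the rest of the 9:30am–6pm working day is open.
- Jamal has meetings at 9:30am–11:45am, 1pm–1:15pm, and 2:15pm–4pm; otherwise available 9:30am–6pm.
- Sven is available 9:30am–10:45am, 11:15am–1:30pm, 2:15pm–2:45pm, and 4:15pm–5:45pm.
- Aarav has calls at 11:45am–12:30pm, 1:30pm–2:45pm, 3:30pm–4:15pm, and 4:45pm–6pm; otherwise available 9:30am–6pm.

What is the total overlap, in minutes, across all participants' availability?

Ines free within 09:30–18:00: 09:30–10:15, 14:15–14:30, 16:00–18:00.
Uma free within 09:30–18:00: 09:45–10:30, 11:45–12:15, 12:45–13:00, 16:00–16:45, 17:30–18:00.
Jamal free within 09:30–18:00: 11:45–13:00, 13:15–14:15, 16:00–18:00.
Aarav free within 09:30–18:00: 09:30–11:45, 12:30–13:30, 14:45–15:30, 16:15–16:45.
Ines ∩ Uma: 09:45–10:15, 16:00–16:45, 17:30–18:00.
Ines ∩ Uma ∩ Jamal: 16:00–16:45, 17:30–18:00.
Ines ∩ Uma ∩ Jamal ∩ Sven: 16:15–16:45, 17:30–17:45.
Ines ∩ Uma ∩ Jamal ∩ Sven ∩ Aarav: 16:15–16:45.
Total common minutes: 30.

30 minutes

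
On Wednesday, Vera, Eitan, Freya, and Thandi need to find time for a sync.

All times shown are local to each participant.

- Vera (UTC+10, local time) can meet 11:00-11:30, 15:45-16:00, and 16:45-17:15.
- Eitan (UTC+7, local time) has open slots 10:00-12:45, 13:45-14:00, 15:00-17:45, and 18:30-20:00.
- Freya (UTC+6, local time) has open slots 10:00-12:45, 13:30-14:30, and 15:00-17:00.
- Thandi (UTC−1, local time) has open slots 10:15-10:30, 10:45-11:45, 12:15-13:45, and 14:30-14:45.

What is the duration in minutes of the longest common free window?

Vera → UTC: 01:00–01:30, 05:45–06:00, 06:45–07:15.
Eitan → UTC: 03:00–05:45, 06:45–07:00, 08:00–10:45, 11:30–13:00.
Freya → UTC: 04:00–06:45, 07:30–08:30, 09:00–11:00.
Thandi → UTC: 11:15–11:30, 11:45–12:45, 13:15–14:45, 15:30–15:45.
Vera ∩ Eitan: 06:45–07:00.
Vera ∩ Eitan ∩ Freya: (none).
Vera ∩ Eitan ∩ Freya ∩ Thandi: (none).
No common window.

0 minutes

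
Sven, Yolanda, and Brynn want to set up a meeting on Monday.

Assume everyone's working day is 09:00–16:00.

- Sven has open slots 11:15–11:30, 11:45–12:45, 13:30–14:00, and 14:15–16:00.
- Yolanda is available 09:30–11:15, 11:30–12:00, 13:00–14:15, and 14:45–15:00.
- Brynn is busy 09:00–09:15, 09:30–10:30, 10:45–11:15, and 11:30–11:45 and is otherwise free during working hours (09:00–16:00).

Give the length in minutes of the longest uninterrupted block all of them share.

30 minutes

Brynn free within 09:00–16:00: 09:15–09:30, 10:30–10:45, 11:15–11:30, 11:45–16:00.
Sven ∩ Yolanda: 11:45–12:00, 13:30–14:00, 14:45–15:00.
Sven ∩ Yolanda ∩ Brynn: 11:45–12:00, 13:30–14:00, 14:45–15:00.
Common window lengths: 15, 30, 15 min; longest is 30.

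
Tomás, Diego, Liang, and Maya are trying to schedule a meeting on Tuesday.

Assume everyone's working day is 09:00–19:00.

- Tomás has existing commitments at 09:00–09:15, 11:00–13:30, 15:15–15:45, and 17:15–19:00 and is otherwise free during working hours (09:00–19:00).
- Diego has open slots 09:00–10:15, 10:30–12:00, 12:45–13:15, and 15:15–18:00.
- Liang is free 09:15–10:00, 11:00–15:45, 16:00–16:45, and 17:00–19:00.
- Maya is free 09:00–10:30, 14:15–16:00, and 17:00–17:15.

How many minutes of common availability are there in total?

60 minutes

Tomás free within 09:00–19:00: 09:15–11:00, 13:30–15:15, 15:45–17:15.
Tomás ∩ Diego: 09:15–10:15, 10:30–11:00, 15:45–17:15.
Tomás ∩ Diego ∩ Liang: 09:15–10:00, 16:00–16:45, 17:00–17:15.
Tomás ∩ Diego ∩ Liang ∩ Maya: 09:15–10:00, 17:00–17:15.
Total common minutes: 45 + 15 = 60.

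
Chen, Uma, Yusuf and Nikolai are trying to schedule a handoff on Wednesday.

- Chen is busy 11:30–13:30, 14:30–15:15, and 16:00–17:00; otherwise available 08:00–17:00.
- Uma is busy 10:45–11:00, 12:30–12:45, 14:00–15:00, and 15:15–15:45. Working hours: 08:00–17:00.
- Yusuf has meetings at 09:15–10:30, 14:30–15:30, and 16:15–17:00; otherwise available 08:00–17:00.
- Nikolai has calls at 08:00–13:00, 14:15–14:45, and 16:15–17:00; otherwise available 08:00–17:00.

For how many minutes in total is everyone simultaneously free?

Chen free within 08:00–17:00: 08:00–11:30, 13:30–14:30, 15:15–16:00.
Uma free within 08:00–17:00: 08:00–10:45, 11:00–12:30, 12:45–14:00, 15:00–15:15, 15:45–17:00.
Yusuf free within 08:00–17:00: 08:00–09:15, 10:30–14:30, 15:30–16:15.
Nikolai free within 08:00–17:00: 13:00–14:15, 14:45–16:15.
Chen ∩ Uma: 08:00–10:45, 11:00–11:30, 13:30–14:00, 15:45–16:00.
Chen ∩ Uma ∩ Yusuf: 08:00–09:15, 10:30–10:45, 11:00–11:30, 13:30–14:00, 15:45–16:00.
Chen ∩ Uma ∩ Yusuf ∩ Nikolai: 13:30–14:00, 15:45–16:00.
Total common minutes: 30 + 15 = 45.

45 minutes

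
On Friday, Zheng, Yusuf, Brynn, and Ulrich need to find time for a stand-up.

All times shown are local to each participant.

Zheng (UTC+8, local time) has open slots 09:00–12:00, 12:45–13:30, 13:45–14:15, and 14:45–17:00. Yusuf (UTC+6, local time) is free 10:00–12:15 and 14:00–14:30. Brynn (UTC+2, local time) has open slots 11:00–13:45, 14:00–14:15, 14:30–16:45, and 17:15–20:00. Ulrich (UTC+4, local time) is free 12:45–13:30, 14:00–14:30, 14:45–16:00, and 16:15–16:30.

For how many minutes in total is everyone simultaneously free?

0 minutes

Zheng → UTC: 01:00–04:00, 04:45–05:30, 05:45–06:15, 06:45–09:00.
Yusuf → UTC: 04:00–06:15, 08:00–08:30.
Brynn → UTC: 09:00–11:45, 12:00–12:15, 12:30–14:45, 15:15–18:00.
Ulrich → UTC: 08:45–09:30, 10:00–10:30, 10:45–12:00, 12:15–12:30.
Zheng ∩ Yusuf: 04:45–05:30, 05:45–06:15, 08:00–08:30.
Zheng ∩ Yusuf ∩ Brynn: (none).
Zheng ∩ Yusuf ∩ Brynn ∩ Ulrich: (none).
Total common minutes: 0.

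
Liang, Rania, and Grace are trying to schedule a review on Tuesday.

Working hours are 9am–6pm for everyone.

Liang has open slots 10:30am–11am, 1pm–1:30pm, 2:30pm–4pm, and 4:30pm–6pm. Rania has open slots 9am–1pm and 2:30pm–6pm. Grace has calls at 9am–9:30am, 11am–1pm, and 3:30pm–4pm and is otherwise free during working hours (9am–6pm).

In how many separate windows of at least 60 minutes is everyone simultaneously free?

2

Grace free within 09:00–18:00: 09:30–11:00, 13:00–15:30, 16:00–18:00.
Liang ∩ Rania: 10:30–11:00, 14:30–16:00, 16:30–18:00.
Liang ∩ Rania ∩ Grace: 10:30–11:00, 14:30–15:30, 16:30–18:00.
Windows ≥ 60 min: 14:30–15:30, 16:30–18:00.
That's 2 windows.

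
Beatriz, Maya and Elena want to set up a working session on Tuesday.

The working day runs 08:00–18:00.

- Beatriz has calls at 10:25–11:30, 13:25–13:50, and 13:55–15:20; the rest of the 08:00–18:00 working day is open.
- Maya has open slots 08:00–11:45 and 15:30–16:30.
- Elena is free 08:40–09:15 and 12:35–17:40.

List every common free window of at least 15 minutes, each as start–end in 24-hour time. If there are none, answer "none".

08:40–09:15, 15:30–16:30

Beatriz free within 08:00–18:00: 08:00–10:25, 11:30–13:25, 13:50–13:55, 15:20–18:00.
Beatriz ∩ Maya: 08:00–10:25, 11:30–11:45, 15:30–16:30.
Beatriz ∩ Maya ∩ Elena: 08:40–09:15, 15:30–16:30.
Windows ≥ 15 min: 08:40–09:15, 15:30–16:30.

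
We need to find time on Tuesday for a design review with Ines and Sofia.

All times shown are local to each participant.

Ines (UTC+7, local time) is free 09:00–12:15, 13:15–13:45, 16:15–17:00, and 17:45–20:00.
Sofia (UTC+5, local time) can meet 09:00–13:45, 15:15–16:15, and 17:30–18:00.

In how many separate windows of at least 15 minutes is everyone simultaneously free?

4

Ines → UTC: 02:00–05:15, 06:15–06:45, 09:15–10:00, 10:45–13:00.
Sofia → UTC: 04:00–08:45, 10:15–11:15, 12:30–13:00.
Ines ∩ Sofia: 04:00–05:15, 06:15–06:45, 10:45–11:15, 12:30–13:00.
Windows ≥ 15 min: 04:00–05:15, 06:15–06:45, 10:45–11:15, 12:30–13:00.
That's 4 windows.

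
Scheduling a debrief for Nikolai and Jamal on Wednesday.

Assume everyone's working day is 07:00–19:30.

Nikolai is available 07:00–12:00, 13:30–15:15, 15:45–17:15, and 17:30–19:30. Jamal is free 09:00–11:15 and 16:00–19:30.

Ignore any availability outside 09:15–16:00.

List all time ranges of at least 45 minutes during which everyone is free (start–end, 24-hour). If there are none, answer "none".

Nikolai ∩ Jamal: 09:00–11:15, 16:00–17:15, 17:30–19:30.
Restricted to 09:15–16:00: 09:15–11:15.
Windows ≥ 45 min: 09:15–11:15.

09:15–11:15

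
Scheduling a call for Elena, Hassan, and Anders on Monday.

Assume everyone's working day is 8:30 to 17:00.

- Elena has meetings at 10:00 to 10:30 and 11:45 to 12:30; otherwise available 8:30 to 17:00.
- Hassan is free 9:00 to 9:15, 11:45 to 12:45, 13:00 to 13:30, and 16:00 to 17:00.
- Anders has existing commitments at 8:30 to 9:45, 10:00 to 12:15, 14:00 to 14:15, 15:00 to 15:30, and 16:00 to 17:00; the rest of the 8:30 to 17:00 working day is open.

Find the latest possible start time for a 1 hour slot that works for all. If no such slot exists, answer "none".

Elena free within 08:30–17:00: 08:30–10:00, 10:30–11:45, 12:30–17:00.
Anders free within 08:30–17:00: 09:45–10:00, 12:15–14:00, 14:15–15:00, 15:30–16:00.
Elena ∩ Hassan: 09:00–09:15, 12:30–12:45, 13:00–13:30, 16:00–17:00.
Elena ∩ Hassan ∩ Anders: 12:30–12:45, 13:00–13:30.
Windows ≥ 60 min: (none).

none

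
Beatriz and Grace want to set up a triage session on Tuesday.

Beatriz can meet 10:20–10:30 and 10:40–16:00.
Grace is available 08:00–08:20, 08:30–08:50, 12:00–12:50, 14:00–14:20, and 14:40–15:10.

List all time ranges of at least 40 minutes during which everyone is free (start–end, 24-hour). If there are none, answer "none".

12:00–12:50

Beatriz ∩ Grace: 12:00–12:50, 14:00–14:20, 14:40–15:10.
Windows ≥ 40 min: 12:00–12:50.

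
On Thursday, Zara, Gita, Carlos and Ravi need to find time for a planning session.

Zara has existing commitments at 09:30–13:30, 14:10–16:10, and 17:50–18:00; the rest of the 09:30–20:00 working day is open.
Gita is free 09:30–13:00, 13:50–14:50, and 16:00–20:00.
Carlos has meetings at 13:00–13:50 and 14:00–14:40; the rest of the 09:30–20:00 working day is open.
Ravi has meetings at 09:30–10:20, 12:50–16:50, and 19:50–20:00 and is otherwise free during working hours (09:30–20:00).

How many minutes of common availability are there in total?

Zara free within 09:30–20:00: 13:30–14:10, 16:10–17:50, 18:00–20:00.
Carlos free within 09:30–20:00: 09:30–13:00, 13:50–14:00, 14:40–20:00.
Ravi free within 09:30–20:00: 10:20–12:50, 16:50–19:50.
Zara ∩ Gita: 13:50–14:10, 16:10–17:50, 18:00–20:00.
Zara ∩ Gita ∩ Carlos: 13:50–14:00, 16:10–17:50, 18:00–20:00.
Zara ∩ Gita ∩ Carlos ∩ Ravi: 16:50–17:50, 18:00–19:50.
Total common minutes: 60 + 110 = 170.

170 minutes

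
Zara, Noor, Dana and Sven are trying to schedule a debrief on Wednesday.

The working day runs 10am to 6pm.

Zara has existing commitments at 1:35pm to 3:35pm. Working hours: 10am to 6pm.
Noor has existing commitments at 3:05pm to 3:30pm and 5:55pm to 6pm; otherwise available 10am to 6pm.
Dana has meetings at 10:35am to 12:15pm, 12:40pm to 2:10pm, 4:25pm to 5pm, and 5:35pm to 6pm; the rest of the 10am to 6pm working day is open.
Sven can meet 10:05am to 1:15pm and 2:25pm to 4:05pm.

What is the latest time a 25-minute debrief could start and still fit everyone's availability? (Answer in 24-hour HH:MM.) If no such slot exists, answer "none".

15:40

Zara free within 10:00–18:00: 10:00–13:35, 15:35–18:00.
Noor free within 10:00–18:00: 10:00–15:05, 15:30–17:55.
Dana free within 10:00–18:00: 10:00–10:35, 12:15–12:40, 14:10–16:25, 17:00–17:35.
Zara ∩ Noor: 10:00–13:35, 15:35–17:55.
Zara ∩ Noor ∩ Dana: 10:00–10:35, 12:15–12:40, 15:35–16:25, 17:00–17:35.
Zara ∩ Noor ∩ Dana ∩ Sven: 10:05–10:35, 12:15–12:40, 15:35–16:05.
Windows ≥ 25 min: 10:05–10:35, 12:15–12:40, 15:35–16:05.
Latest start in the last window 15:35–16:05 is 16:05 − 25 min = 15:40.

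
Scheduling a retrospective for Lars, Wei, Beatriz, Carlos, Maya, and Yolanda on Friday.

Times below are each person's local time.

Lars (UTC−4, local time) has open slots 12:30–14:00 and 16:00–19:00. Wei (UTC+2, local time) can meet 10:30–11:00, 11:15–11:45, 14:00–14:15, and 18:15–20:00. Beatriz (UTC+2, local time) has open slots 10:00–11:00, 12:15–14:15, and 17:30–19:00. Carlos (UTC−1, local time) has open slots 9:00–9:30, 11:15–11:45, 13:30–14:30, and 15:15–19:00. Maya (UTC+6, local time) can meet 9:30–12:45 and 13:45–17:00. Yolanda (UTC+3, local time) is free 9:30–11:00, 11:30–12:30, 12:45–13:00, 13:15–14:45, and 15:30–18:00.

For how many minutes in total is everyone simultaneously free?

Lars → UTC: 16:30–18:00, 20:00–23:00.
Wei → UTC: 08:30–09:00, 09:15–09:45, 12:00–12:15, 16:15–18:00.
Beatriz → UTC: 08:00–09:00, 10:15–12:15, 15:30–17:00.
Carlos → UTC: 10:00–10:30, 12:15–12:45, 14:30–15:30, 16:15–20:00.
Maya → UTC: 03:30–06:45, 07:45–11:00.
Yolanda → UTC: 06:30–08:00, 08:30–09:30, 09:45–10:00, 10:15–11:45, 12:30–15:00.
Lars ∩ Wei: 16:30–18:00.
Lars ∩ Wei ∩ Beatriz: 16:30–17:00.
Lars ∩ Wei ∩ Beatriz ∩ Carlos: 16:30–17:00.
Lars ∩ Wei ∩ Beatriz ∩ Carlos ∩ Maya: (none).
Lars ∩ Wei ∩ Beatriz ∩ Carlos ∩ Maya ∩ Yolanda: (none).
Total common minutes: 0.

0 minutes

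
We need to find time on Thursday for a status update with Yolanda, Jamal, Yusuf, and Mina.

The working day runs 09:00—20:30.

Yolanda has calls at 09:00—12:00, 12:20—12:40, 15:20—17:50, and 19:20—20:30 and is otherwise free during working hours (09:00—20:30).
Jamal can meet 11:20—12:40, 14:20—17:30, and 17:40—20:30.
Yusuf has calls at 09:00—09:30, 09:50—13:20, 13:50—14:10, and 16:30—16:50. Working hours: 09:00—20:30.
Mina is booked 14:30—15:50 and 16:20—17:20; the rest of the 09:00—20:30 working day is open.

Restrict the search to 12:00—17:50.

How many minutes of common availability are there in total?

10 minutes

Yolanda free within 09:00–20:30: 12:00–12:20, 12:40–15:20, 17:50–19:20.
Yusuf free within 09:00–20:30: 09:30–09:50, 13:20–13:50, 14:10–16:30, 16:50–20:30.
Mina free within 09:00–20:30: 09:00–14:30, 15:50–16:20, 17:20–20:30.
Yolanda ∩ Jamal: 12:00–12:20, 14:20–15:20, 17:50–19:20.
Yolanda ∩ Jamal ∩ Yusuf: 14:20–15:20, 17:50–19:20.
Yolanda ∩ Jamal ∩ Yusuf ∩ Mina: 14:20–14:30, 17:50–19:20.
Restricted to 12:00–17:50: 14:20–14:30.
Total common minutes: 10.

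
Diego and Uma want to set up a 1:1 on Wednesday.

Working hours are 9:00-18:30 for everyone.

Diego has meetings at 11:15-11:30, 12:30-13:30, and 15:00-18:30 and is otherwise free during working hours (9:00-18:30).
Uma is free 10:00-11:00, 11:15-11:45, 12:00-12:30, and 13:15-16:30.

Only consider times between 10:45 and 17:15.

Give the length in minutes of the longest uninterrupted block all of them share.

Diego free within 09:00–18:30: 09:00–11:15, 11:30–12:30, 13:30–15:00.
Diego ∩ Uma: 10:00–11:00, 11:30–11:45, 12:00–12:30, 13:30–15:00.
Restricted to 10:45–17:15: 10:45–11:00, 11:30–11:45, 12:00–12:30, 13:30–15:00.
Common window lengths: 15, 15, 30, 90 min; longest is 90.

90 minutes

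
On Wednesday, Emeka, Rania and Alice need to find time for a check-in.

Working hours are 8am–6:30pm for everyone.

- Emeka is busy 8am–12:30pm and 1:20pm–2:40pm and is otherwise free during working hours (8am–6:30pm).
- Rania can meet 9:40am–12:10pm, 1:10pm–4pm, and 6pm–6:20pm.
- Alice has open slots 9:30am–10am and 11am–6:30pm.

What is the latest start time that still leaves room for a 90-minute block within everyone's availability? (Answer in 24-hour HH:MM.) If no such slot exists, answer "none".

none

Emeka free within 08:00–18:30: 12:30–13:20, 14:40–18:30.
Emeka ∩ Rania: 13:10–13:20, 14:40–16:00, 18:00–18:20.
Emeka ∩ Rania ∩ Alice: 13:10–13:20, 14:40–16:00, 18:00–18:20.
Windows ≥ 90 min: (none).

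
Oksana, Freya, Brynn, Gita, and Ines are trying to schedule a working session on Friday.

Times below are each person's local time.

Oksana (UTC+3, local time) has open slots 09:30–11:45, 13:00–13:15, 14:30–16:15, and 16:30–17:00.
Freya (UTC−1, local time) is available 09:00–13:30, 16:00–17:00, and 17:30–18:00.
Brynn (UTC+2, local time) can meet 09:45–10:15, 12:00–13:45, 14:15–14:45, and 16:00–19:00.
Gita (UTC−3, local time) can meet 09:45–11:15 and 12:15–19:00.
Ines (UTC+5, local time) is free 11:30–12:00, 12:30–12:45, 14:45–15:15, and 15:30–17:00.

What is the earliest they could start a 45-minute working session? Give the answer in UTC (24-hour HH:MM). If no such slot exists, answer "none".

Oksana → UTC: 06:30–08:45, 10:00–10:15, 11:30–13:15, 13:30–14:00.
Freya → UTC: 10:00–14:30, 17:00–18:00, 18:30–19:00.
Brynn → UTC: 07:45–08:15, 10:00–11:45, 12:15–12:45, 14:00–17:00.
Gita → UTC: 12:45–14:15, 15:15–22:00.
Ines → UTC: 06:30–07:00, 07:30–07:45, 09:45–10:15, 10:30–12:00.
Oksana ∩ Freya: 10:00–10:15, 11:30–13:15, 13:30–14:00.
Oksana ∩ Freya ∩ Brynn: 10:00–10:15, 11:30–11:45, 12:15–12:45.
Oksana ∩ Freya ∩ Brynn ∩ Gita: (none).
Oksana ∩ Freya ∩ Brynn ∩ Gita ∩ Ines: (none).
Windows ≥ 45 min: (none).

none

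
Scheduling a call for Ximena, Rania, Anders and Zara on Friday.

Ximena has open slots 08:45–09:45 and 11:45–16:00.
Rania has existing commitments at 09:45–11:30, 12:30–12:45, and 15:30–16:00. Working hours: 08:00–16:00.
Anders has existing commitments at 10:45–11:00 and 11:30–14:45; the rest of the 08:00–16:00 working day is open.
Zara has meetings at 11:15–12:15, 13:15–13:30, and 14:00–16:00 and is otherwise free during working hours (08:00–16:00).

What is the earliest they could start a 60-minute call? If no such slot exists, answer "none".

Rania free within 08:00–16:00: 08:00–09:45, 11:30–12:30, 12:45–15:30.
Anders free within 08:00–16:00: 08:00–10:45, 11:00–11:30, 14:45–16:00.
Zara free within 08:00–16:00: 08:00–11:15, 12:15–13:15, 13:30–14:00.
Ximena ∩ Rania: 08:45–09:45, 11:45–12:30, 12:45–15:30.
Ximena ∩ Rania ∩ Anders: 08:45–09:45, 14:45–15:30.
Ximena ∩ Rania ∩ Anders ∩ Zara: 08:45–09:45.
Windows ≥ 60 min: 08:45–09:45.
Earliest such window starts at 08:45.

08:45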